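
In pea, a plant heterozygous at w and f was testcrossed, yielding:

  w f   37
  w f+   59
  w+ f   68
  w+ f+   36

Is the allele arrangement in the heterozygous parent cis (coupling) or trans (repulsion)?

trans

The two most frequent classes are w+ f (68) and w f+ (59); these are the parental (non-recombinant) types.
So the F1 carried w+ f on one chromosome and w f+ on the other — the recessive alleles are on opposite chromosomes (trans / repulsion).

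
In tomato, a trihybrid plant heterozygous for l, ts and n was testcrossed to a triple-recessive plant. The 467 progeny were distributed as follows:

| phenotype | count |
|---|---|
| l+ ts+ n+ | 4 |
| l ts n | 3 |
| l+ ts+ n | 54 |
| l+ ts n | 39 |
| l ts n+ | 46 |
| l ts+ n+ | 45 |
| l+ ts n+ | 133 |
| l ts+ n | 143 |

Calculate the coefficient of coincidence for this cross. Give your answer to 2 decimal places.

The two most frequent reciprocal classes, l+ ts n+ and l ts+ n, are the parental types, so the F1 was l+ ts n+ / l ts+ n.
The two rarest classes, l+ ts+ n+ and l ts n, are the double crossovers. Comparing them with the parentals, only the ts allele has switched, so ts is the middle locus and the order is n – ts – l.
n–ts: (84 + 7)/467 = 0.1949; ts–l: (100 + 7)/467 = 0.2291.
Expected DCO frequency = 0.1949 × 0.2291 ≈ 0.04465; observed = 7/467 ≈ 0.01499.
Coefficient of coincidence = 0.01499/0.04465 ≈ 0.34.

0.34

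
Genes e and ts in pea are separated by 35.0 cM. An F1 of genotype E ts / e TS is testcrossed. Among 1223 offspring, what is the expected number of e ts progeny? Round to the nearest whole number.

214

A map distance of 35.0 cM corresponds to a recombination frequency of 0.350.
The F1 is E ts / e TS, so e ts is a recombinant gamete class with expected frequency r/2 = 0.350/2 = 0.1750.
Expected number = 0.1750 × 1223 = 214.02 ≈ 214.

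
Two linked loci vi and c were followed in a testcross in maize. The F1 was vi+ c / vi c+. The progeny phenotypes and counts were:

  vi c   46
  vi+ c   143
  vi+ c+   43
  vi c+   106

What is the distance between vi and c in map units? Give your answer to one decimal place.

26.3 map units

The recombinant classes are vi+ c+ and vi c: 43 + 46 = 89.
Recombination frequency = 89/338 = 0.2633 ≈ 26.3%, i.e. 26.3 map units.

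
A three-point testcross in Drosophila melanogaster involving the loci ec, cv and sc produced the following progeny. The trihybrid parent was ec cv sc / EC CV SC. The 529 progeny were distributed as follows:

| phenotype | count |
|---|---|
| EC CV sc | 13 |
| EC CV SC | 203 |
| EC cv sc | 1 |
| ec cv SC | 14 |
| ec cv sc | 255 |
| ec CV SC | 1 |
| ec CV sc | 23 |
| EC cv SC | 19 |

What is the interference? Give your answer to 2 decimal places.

The two rarest classes, EC cv sc and ec CV SC, are the double crossovers. Comparing them with the parentals, only the ec allele has switched, so ec is the middle locus and the order is sc – ec – cv.
sc–ec: (27 + 2)/529 = 0.0548; ec–cv: (42 + 2)/529 = 0.0832.
Expected DCO frequency = 0.0548 × 0.0832 ≈ 0.00456; observed = 2/529 ≈ 0.00378.
Coefficient of coincidence = 0.00378/0.00456 ≈ 0.83; interference = 1 − 0.83 = 0.17.

0.17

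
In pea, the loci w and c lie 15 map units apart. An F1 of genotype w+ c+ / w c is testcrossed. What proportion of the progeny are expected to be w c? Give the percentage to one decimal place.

A map distance of 15 map units corresponds to a recombination frequency of 0.150.
The F1 is w+ c+ / w c, so w c is a parental gamete class with expected frequency (1 − r)/2 = 0.850/2 = 0.4250.
That is 0.4250 = 42.5% of the progeny.

42.5%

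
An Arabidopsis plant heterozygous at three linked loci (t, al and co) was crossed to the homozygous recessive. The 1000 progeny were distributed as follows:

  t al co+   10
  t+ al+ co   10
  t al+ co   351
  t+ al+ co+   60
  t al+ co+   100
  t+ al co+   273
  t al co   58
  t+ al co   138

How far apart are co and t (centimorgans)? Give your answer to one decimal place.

The two most frequent reciprocal classes, t al+ co and t+ al co+, are the parental types, so the F1 was t al+ co / t+ al co+.
The two rarest classes, t+ al+ co and t al co+, are the double crossovers. Comparing them with the parentals, only the t allele has switched, so t is the middle locus and the order is al – t – co.
Crossovers in the t–co interval produce the single-crossover classes t al+ co+ and t+ al co (100 + 138 = 238) plus the double crossovers (20).
RF(t–co) = (238 + 20) / 1000 = 258/1000 = 0.2580 → 25.8 centimorgans.

25.8 centimorgans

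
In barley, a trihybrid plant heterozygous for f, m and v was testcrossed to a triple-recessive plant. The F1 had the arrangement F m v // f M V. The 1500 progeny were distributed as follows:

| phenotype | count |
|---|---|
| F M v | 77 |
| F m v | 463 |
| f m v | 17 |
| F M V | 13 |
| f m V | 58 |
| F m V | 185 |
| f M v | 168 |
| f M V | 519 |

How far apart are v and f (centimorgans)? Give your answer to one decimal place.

25.5 centimorgans

The two rarest classes, f m v and F M V, are the double crossovers. Comparing them with the parentals, only the f allele has switched, so f is the middle locus and the order is v – f – m.
Crossovers in the v–f interval produce the single-crossover classes F m V and f M v (185 + 168 = 353) plus the double crossovers (30).
RF(v–f) = (353 + 30) / 1500 = 383/1500 = 0.2553 → 25.5 centimorgans.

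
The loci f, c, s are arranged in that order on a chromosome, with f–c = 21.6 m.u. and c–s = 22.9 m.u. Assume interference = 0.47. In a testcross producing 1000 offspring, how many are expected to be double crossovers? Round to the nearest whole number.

Map distances give recombination frequencies of 0.216 and 0.229 for the two intervals.
With interference 0.47 (so coincidence = 0.53), expected double-crossover frequency = 0.216 × 0.229 × 0.53 = 0.02622.
Expected number = 0.02622 × 1000 = 26.22 ≈ 26.

26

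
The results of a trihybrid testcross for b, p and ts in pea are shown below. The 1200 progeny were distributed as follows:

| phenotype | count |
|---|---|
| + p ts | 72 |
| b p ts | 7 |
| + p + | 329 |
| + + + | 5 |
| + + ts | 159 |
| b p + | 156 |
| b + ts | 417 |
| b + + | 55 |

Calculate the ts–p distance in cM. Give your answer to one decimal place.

The two most frequent reciprocal classes, + p + and b + ts, are the parental types, so the F1 was + p + / b + ts.
The two rarest classes, + + + and b p ts, are the double crossovers. Comparing them with the parentals, only the p allele has switched, so p is the middle locus and the order is b – p – ts.
Crossovers in the p–ts interval produce the single-crossover classes + p ts and b + + (72 + 55 = 127) plus the double crossovers (12).
RF(p–ts) = (127 + 12) / 1200 = 139/1200 = 0.1158 → 11.6 cM.

11.6 cM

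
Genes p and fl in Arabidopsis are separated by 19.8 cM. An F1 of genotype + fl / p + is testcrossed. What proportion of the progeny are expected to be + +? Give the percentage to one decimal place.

A map distance of 19.8 cM corresponds to a recombination frequency of 0.198.
The F1 is + fl / p +, so + + is a recombinant gamete class with expected frequency r/2 = 0.198/2 = 0.0990.
That is 0.0990 = 9.9% of the progeny.

9.9%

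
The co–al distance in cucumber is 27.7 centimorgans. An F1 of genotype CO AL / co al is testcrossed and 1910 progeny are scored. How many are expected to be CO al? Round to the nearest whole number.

A map distance of 27.7 centimorgans corresponds to a recombination frequency of 0.277.
The F1 is CO AL / co al, so CO al is a recombinant gamete class with expected frequency r/2 = 0.277/2 = 0.1385.
Expected number = 0.1385 × 1910 = 264.53 ≈ 265.

265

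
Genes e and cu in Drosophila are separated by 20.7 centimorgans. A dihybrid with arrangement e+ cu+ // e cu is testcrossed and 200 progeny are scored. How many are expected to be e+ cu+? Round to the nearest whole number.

A map distance of 20.7 centimorgans corresponds to a recombination frequency of 0.207.
The F1 is e+ cu+ / e cu, so e+ cu+ is a parental gamete class with expected frequency (1 − r)/2 = 0.793/2 = 0.3965.
Expected number = 0.3965 × 200 = 79.30 ≈ 79.

79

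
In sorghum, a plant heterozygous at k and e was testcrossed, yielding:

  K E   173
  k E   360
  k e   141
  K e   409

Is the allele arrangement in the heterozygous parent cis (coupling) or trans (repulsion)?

The two most frequent classes are K e (409) and k E (360); these are the parental (non-recombinant) types.
So the F1 carried K e on one chromosome and k E on the other — the recessive alleles are on opposite chromosomes (trans / repulsion).

trans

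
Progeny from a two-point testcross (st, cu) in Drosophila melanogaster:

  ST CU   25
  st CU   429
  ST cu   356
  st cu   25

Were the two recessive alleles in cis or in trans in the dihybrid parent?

The two most frequent classes are ST cu (356) and st CU (429); these are the parental (non-recombinant) types.
So the F1 carried ST cu on one chromosome and st CU on the other — the recessive alleles are on opposite chromosomes (trans / repulsion).

trans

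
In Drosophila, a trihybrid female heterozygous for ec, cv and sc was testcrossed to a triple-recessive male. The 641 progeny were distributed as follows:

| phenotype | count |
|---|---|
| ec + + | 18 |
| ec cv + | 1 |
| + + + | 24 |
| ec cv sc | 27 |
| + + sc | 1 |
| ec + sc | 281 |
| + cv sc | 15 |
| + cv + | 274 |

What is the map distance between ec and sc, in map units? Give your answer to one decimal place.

The two most frequent reciprocal classes, ec + sc and + cv +, are the parental types, so the F1 was ec + sc / + cv +.
The two rarest classes, + + sc and ec cv +, are the double crossovers. Comparing them with the parentals, only the ec allele has switched, so ec is the middle locus and the order is sc – ec – cv.
Crossovers in the sc–ec interval produce the single-crossover classes ec + + and + cv sc (18 + 15 = 33) plus the double crossovers (2).
RF(sc–ec) = (33 + 2) / 641 = 35/641 = 0.0546 → 5.5 map units.

5.5 map units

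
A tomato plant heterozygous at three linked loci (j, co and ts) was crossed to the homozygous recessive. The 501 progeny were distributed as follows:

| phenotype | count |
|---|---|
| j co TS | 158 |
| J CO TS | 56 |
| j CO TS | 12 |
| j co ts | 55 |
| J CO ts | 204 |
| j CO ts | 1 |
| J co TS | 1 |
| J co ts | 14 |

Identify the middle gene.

j

The two most frequent reciprocal classes, J CO ts and j co TS, are the parental types, so the F1 was J CO ts / j co TS.
The two rarest classes, j CO ts and J co TS, are the double crossovers. Comparing them with the parentals, only the j allele has switched, so j is the middle locus and the order is co – j – ts.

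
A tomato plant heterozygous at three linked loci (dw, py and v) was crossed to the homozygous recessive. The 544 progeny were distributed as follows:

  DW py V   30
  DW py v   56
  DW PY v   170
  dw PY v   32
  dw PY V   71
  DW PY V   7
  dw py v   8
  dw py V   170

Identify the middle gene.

The two most frequent reciprocal classes, DW PY v and dw py V, are the parental types, so the F1 was DW PY v / dw py V.
The two rarest classes, DW PY V and dw py v, are the double crossovers. Comparing them with the parentals, only the v allele has switched, so v is the middle locus and the order is dw – v – py.

v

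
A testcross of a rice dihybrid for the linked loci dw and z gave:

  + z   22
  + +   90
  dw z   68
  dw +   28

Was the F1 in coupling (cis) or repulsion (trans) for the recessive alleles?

cis

The two most frequent classes are + + (90) and dw z (68); these are the parental (non-recombinant) types.
So the F1 carried + + on one chromosome and dw z on the other — the recessive alleles are on the same chromosome (cis / coupling).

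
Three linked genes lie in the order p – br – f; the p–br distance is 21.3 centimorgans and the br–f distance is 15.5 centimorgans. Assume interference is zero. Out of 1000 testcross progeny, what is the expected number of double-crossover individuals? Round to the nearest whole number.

33

Map distances give recombination frequencies of 0.213 and 0.155 for the two intervals.
With no interference, expected double-crossover frequency = 0.213 × 0.155 = 0.03301.
Expected number = 0.03301 × 1000 = 33.01 ≈ 33.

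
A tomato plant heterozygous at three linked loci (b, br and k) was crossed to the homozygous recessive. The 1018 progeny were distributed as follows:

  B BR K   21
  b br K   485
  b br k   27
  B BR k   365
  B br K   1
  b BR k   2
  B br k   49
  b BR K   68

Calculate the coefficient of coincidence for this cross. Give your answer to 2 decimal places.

0.50

The two most frequent reciprocal classes, B BR k and b br K, are the parental types, so the F1 was B BR k / b br K.
The two rarest classes, b BR k and B br K, are the double crossovers. Comparing them with the parentals, only the b allele has switched, so b is the middle locus and the order is br – b – k.
br–b: (117 + 3)/1018 = 0.1179; b–k: (48 + 3)/1018 = 0.0501.
Expected DCO frequency = 0.1179 × 0.0501 ≈ 0.00591; observed = 3/1018 ≈ 0.00295.
Coefficient of coincidence = 0.00295/0.00591 ≈ 0.50.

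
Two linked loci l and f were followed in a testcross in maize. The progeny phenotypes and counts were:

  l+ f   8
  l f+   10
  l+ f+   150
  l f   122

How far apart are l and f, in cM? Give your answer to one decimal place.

6.2 cM

The two most frequent classes, l+ f+ (150) and l f (122), are the parental types, so the F1 was l+ f+ / l f.
The recombinant classes are l+ f and l f+: 8 + 10 = 18.
Recombination frequency = 18/290 = 0.0621 ≈ 6.2%, i.e. 6.2 cM.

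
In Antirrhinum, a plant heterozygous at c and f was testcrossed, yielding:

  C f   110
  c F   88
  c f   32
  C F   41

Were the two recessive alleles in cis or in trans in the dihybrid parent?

The two most frequent classes are C f (110) and c F (88); these are the parental (non-recombinant) types.
So the F1 carried C f on one chromosome and c F on the other — the recessive alleles are on opposite chromosomes (trans / repulsion).

trans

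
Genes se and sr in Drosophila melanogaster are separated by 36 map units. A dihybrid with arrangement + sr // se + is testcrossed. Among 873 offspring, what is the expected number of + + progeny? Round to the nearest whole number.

A map distance of 36 map units corresponds to a recombination frequency of 0.360.
The F1 is + sr / se +, so + + is a recombinant gamete class with expected frequency r/2 = 0.360/2 = 0.1800.
Expected number = 0.1800 × 873 = 157.14 ≈ 157.

157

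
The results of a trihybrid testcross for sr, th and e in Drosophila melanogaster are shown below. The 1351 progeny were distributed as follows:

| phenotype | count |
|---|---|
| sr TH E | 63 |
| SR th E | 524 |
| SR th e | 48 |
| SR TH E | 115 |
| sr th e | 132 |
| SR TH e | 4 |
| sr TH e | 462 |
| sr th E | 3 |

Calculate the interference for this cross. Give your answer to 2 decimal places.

0.68

The two most frequent reciprocal classes, sr TH e and SR th E, are the parental types, so the F1 was sr TH e / SR th E.
The two rarest classes, SR TH e and sr th E, are the double crossovers. Comparing them with the parentals, only the sr allele has switched, so sr is the middle locus and the order is e – sr – th.
e–sr: (111 + 7)/1351 = 0.0873; sr–th: (247 + 7)/1351 = 0.1880.
Expected DCO frequency = 0.0873 × 0.1880 ≈ 0.01641; observed = 7/1351 ≈ 0.00518.
Coefficient of coincidence = 0.00518/0.01641 ≈ 0.32; interference = 1 − 0.32 = 0.68.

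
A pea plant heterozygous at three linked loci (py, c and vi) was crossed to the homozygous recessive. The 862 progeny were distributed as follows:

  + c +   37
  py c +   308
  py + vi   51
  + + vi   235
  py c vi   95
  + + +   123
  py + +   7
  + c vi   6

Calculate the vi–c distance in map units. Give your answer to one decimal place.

The two most frequent reciprocal classes, + + vi and py c +, are the parental types, so the F1 was + + vi / py c +.
The two rarest classes, + c vi and py + +, are the double crossovers. Comparing them with the parentals, only the c allele has switched, so c is the middle locus and the order is vi – c – py.
Crossovers in the vi–c interval produce the single-crossover classes + + + and py c vi (123 + 95 = 218) plus the double crossovers (13).
RF(vi–c) = (218 + 13) / 862 = 231/862 = 0.2680 → 26.8 map units.

26.8 map units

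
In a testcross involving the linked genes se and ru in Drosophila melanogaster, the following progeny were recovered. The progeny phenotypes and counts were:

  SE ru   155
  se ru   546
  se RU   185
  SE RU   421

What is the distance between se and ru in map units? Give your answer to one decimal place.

26.0 map units

The two most frequent classes, SE RU (421) and se ru (546), are the parental types, so the F1 was SE RU / se ru.
The recombinant classes are SE ru and se RU: 155 + 185 = 340.
Recombination frequency = 340/1307 = 0.2601 ≈ 26.0%, i.e. 26.0 map units.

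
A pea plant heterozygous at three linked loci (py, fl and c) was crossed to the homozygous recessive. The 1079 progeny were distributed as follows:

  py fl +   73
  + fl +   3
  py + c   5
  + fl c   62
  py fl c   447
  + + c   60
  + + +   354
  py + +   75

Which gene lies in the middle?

The two most frequent reciprocal classes, py fl c and + + +, are the parental types, so the F1 was py fl c / + + +.
The two rarest classes, py + c and + fl +, are the double crossovers. Comparing them with the parentals, only the fl allele has switched, so fl is the middle locus and the order is py – fl – c.

fl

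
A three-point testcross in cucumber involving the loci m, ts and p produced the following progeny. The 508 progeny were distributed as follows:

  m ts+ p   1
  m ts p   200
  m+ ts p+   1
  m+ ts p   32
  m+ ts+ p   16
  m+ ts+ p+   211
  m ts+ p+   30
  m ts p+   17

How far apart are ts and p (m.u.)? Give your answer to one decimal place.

6.9 m.u.

The two most frequent reciprocal classes, m ts p and m+ ts+ p+, are the parental types, so the F1 was m ts p / m+ ts+ p+.
The two rarest classes, m ts+ p and m+ ts p+, are the double crossovers. Comparing them with the parentals, only the ts allele has switched, so ts is the middle locus and the order is p – ts – m.
Crossovers in the p–ts interval produce the single-crossover classes m ts p+ and m+ ts+ p (17 + 16 = 33) plus the double crossovers (2).
RF(p–ts) = (33 + 2) / 508 = 35/508 = 0.0689 → 6.9 m.u.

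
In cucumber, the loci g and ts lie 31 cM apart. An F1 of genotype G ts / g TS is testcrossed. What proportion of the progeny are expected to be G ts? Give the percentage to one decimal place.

34.5%

A map distance of 31 cM corresponds to a recombination frequency of 0.310.
The F1 is G ts / g TS, so G ts is a parental gamete class with expected frequency (1 − r)/2 = 0.690/2 = 0.3450.
That is 0.3450 = 34.5% of the progeny.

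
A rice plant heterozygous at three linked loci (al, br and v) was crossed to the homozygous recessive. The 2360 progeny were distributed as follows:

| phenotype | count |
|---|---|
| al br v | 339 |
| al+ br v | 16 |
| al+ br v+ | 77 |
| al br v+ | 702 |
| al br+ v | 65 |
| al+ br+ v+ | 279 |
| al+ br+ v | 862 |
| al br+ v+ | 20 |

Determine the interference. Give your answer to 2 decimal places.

0.27

The two most frequent reciprocal classes, al+ br+ v and al br v+, are the parental types, so the F1 was al+ br+ v / al br v+.
The two rarest classes, al+ br v and al br+ v+, are the double crossovers. Comparing them with the parentals, only the br allele has switched, so br is the middle locus and the order is al – br – v.
al–br: (142 + 36)/2360 = 0.0754; br–v: (618 + 36)/2360 = 0.2771.
Expected DCO frequency = 0.0754 × 0.2771 ≈ 0.02089; observed = 36/2360 ≈ 0.01525.
Coefficient of coincidence = 0.01525/0.02089 ≈ 0.73; interference = 1 − 0.73 = 0.27.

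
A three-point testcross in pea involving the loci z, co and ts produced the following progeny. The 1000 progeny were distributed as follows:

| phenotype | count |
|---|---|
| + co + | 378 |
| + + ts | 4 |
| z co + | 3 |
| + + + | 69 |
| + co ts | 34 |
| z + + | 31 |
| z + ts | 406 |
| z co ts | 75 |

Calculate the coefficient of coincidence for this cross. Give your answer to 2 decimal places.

The two most frequent reciprocal classes, + co + and z + ts, are the parental types, so the F1 was + co + / z + ts.
The two rarest classes, z co + and + + ts, are the double crossovers. Comparing them with the parentals, only the z allele has switched, so z is the middle locus and the order is co – z – ts.
co–z: (144 + 7)/1000 = 0.1510; z–ts: (65 + 7)/1000 = 0.0720.
Expected DCO frequency = 0.1510 × 0.0720 ≈ 0.01087; observed = 7/1000 ≈ 0.00700.
Coefficient of coincidence = 0.00700/0.01087 ≈ 0.64.

0.64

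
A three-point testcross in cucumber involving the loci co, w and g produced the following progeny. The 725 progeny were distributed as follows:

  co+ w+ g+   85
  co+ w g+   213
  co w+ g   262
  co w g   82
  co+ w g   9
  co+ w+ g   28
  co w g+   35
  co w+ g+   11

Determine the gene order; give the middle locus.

The two most frequent reciprocal classes, co w+ g and co+ w g+, are the parental types, so the F1 was co w+ g / co+ w g+.
The two rarest classes, co w+ g+ and co+ w g, are the double crossovers. Comparing them with the parentals, only the g allele has switched, so g is the middle locus and the order is w – g – co.

g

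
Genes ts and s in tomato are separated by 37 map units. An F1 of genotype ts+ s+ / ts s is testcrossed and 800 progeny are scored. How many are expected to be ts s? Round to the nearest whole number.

252

A map distance of 37 map units corresponds to a recombination frequency of 0.370.
The F1 is ts+ s+ / ts s, so ts s is a parental gamete class with expected frequency (1 − r)/2 = 0.630/2 = 0.3150.
Expected number = 0.3150 × 800 = 252.00 ≈ 252.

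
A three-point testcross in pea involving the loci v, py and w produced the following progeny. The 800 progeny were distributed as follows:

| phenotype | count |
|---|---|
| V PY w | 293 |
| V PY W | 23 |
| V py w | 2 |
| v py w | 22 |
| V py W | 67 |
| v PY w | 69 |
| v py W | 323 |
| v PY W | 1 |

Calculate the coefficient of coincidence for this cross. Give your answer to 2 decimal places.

The two most frequent reciprocal classes, v py W and V PY w, are the parental types, so the F1 was v py W / V PY w.
The two rarest classes, v PY W and V py w, are the double crossovers. Comparing them with the parentals, only the py allele has switched, so py is the middle locus and the order is w – py – v.
w–py: (45 + 3)/800 = 0.0600; py–v: (136 + 3)/800 = 0.1737.
Expected DCO frequency = 0.0600 × 0.1737 ≈ 0.01042; observed = 3/800 ≈ 0.00375.
Coefficient of coincidence = 0.00375/0.01042 ≈ 0.36.

0.36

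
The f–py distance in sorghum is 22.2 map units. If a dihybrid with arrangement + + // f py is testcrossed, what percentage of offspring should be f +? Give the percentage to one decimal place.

11.1%

A map distance of 22.2 map units corresponds to a recombination frequency of 0.222.
The F1 is + + / f py, so f + is a recombinant gamete class with expected frequency r/2 = 0.222/2 = 0.1110.
That is 0.1110 = 11.1% of the progeny.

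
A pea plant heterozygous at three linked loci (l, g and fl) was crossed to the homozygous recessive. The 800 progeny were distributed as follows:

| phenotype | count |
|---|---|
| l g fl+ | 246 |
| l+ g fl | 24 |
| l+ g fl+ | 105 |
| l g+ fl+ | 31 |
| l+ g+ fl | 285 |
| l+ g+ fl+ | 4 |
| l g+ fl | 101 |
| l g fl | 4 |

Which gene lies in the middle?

The two most frequent reciprocal classes, l g fl+ and l+ g+ fl, are the parental types, so the F1 was l g fl+ / l+ g+ fl.
The two rarest classes, l g fl and l+ g+ fl+, are the double crossovers. Comparing them with the parentals, only the fl allele has switched, so fl is the middle locus and the order is g – fl – l.

fl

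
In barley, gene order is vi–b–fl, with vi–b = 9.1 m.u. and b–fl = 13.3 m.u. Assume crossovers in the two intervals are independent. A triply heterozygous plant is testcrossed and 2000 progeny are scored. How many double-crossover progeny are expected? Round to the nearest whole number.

24

Map distances give recombination frequencies of 0.091 and 0.133 for the two intervals.
With no interference, expected double-crossover frequency = 0.091 × 0.133 = 0.01210.
Expected number = 0.01210 × 2000 = 24.21 ≈ 24.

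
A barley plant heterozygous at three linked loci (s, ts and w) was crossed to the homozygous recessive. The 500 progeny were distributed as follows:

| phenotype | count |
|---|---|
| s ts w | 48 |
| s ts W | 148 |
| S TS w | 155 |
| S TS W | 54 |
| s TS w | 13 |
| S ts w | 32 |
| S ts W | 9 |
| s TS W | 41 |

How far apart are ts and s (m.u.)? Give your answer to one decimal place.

The two most frequent reciprocal classes, s ts W and S TS w, are the parental types, so the F1 was s ts W / S TS w.
The two rarest classes, S ts W and s TS w, are the double crossovers. Comparing them with the parentals, only the s allele has switched, so s is the middle locus and the order is w – s – ts.
Crossovers in the s–ts interval produce the single-crossover classes s TS W and S ts w (41 + 32 = 73) plus the double crossovers (22).
RF(s–ts) = (73 + 22) / 500 = 95/500 = 0.1900 → 19.0 m.u.

19.0 m.u.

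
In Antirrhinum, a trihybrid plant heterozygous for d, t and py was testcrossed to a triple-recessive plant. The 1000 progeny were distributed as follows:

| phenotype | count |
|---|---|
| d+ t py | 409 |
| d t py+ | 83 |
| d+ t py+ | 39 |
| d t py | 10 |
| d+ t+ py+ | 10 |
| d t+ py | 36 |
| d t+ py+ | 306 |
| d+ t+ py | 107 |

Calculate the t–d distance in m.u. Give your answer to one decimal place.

The two most frequent reciprocal classes, d t+ py+ and d+ t py, are the parental types, so the F1 was d t+ py+ / d+ t py.
The two rarest classes, d+ t+ py+ and d t py, are the double crossovers. Comparing them with the parentals, only the d allele has switched, so d is the middle locus and the order is t – d – py.
Crossovers in the t–d interval produce the single-crossover classes d t py+ and d+ t+ py (83 + 107 = 190) plus the double crossovers (20).
RF(t–d) = (190 + 20) / 1000 = 210/1000 = 0.2100 → 21.0 m.u.

21.0 m.u.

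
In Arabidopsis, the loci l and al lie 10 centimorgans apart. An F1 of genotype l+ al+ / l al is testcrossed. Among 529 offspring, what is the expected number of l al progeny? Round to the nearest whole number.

A map distance of 10 centimorgans corresponds to a recombination frequency of 0.100.
The F1 is l+ al+ / l al, so l al is a parental gamete class with expected frequency (1 − r)/2 = 0.900/2 = 0.4500.
Expected number = 0.4500 × 529 = 238.05 ≈ 238.

238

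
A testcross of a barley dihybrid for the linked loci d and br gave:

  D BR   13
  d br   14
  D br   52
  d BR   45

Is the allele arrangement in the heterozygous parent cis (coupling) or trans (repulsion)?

The two most frequent classes are D br (52) and d BR (45); these are the parental (non-recombinant) types.
So the F1 carried D br on one chromosome and d BR on the other — the recessive alleles are on opposite chromosomes (trans / repulsion).

trans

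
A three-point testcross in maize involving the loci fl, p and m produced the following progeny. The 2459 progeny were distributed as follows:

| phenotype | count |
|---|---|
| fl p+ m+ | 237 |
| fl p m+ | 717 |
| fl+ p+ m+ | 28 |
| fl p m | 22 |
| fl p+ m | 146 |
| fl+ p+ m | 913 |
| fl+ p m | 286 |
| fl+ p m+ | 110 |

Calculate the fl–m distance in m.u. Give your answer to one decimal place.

12.4 m.u.

The two most frequent reciprocal classes, fl+ p+ m and fl p m+, are the parental types, so the F1 was fl+ p+ m / fl p m+.
The two rarest classes, fl+ p+ m+ and fl p m, are the double crossovers. Comparing them with the parentals, only the m allele has switched, so m is the middle locus and the order is p – m – fl.
Crossovers in the m–fl interval produce the single-crossover classes fl p+ m and fl+ p m+ (146 + 110 = 256) plus the double crossovers (50).
RF(m–fl) = (256 + 50) / 2459 = 306/2459 = 0.1244 → 12.4 m.u.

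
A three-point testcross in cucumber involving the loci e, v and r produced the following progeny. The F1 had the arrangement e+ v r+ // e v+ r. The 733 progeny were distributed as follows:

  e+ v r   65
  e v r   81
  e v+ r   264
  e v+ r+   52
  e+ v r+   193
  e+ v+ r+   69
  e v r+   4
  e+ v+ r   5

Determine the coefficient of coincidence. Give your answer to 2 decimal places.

0.33

The two rarest classes, e v r+ and e+ v+ r, are the double crossovers. Comparing them with the parentals, only the e allele has switched, so e is the middle locus and the order is v – e – r.
v–e: (150 + 9)/733 = 0.2169; e–r: (117 + 9)/733 = 0.1719.
Expected DCO frequency = 0.2169 × 0.1719 ≈ 0.03729; observed = 9/733 ≈ 0.01228.
Coefficient of coincidence = 0.01228/0.03729 ≈ 0.33.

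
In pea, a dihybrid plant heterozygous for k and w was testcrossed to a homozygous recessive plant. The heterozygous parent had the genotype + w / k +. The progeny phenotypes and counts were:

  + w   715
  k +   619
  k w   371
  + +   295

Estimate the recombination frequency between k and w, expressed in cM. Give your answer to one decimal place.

The recombinant classes are + + and k w: 295 + 371 = 666.
Recombination frequency = 666/2000 = 0.3330 ≈ 33.3%, i.e. 33.3 cM.

33.3 cM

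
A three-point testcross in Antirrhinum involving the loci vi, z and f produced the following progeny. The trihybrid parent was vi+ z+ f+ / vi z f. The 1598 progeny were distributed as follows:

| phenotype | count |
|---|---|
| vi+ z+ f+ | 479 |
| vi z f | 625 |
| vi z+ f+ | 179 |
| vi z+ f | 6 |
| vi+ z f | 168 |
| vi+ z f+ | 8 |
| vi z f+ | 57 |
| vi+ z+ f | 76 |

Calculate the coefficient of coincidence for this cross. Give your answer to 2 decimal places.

0.42

The two rarest classes, vi+ z f+ and vi z+ f, are the double crossovers. Comparing them with the parentals, only the z allele has switched, so z is the middle locus and the order is f – z – vi.
f–z: (133 + 14)/1598 = 0.0920; z–vi: (347 + 14)/1598 = 0.2259.
Expected DCO frequency = 0.0920 × 0.2259 ≈ 0.02078; observed = 14/1598 ≈ 0.00876.
Coefficient of coincidence = 0.00876/0.02078 ≈ 0.42.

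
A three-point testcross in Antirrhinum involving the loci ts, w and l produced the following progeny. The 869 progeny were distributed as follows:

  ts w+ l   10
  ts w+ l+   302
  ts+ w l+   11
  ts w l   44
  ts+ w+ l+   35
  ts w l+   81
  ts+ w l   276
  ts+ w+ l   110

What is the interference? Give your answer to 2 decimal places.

The two most frequent reciprocal classes, ts+ w l and ts w+ l+, are the parental types, so the F1 was ts+ w l / ts w+ l+.
The two rarest classes, ts+ w l+ and ts w+ l, are the double crossovers. Comparing them with the parentals, only the l allele has switched, so l is the middle locus and the order is ts – l – w.
ts–l: (79 + 21)/869 = 0.1151; l–w: (191 + 21)/869 = 0.2440.
Expected DCO frequency = 0.1151 × 0.2440 ≈ 0.02808; observed = 21/869 ≈ 0.02417.
Coefficient of coincidence = 0.02417/0.02808 ≈ 0.86; interference = 1 − 0.86 = 0.14.

0.14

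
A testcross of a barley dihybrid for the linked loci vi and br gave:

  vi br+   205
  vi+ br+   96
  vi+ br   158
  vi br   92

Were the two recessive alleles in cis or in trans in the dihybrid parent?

trans

The two most frequent classes are vi+ br (158) and vi br+ (205); these are the parental (non-recombinant) types.
So the F1 carried vi+ br on one chromosome and vi br+ on the other — the recessive alleles are on opposite chromosomes (trans / repulsion).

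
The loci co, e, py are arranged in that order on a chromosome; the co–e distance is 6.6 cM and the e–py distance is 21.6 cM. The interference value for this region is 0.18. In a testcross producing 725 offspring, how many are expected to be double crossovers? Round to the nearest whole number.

Map distances give recombination frequencies of 0.066 and 0.216 for the two intervals.
With interference 0.18 (so coincidence = 0.82), expected double-crossover frequency = 0.066 × 0.216 × 0.82 = 0.01169.
Expected number = 0.01169 × 725 = 8.48 ≈ 8.

8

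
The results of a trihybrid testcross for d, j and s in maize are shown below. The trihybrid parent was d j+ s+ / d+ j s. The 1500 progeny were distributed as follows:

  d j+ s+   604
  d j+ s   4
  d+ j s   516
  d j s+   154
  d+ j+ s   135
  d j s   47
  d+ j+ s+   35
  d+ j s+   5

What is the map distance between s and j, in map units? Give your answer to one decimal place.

The two rarest classes, d j+ s and d+ j s+, are the double crossovers. Comparing them with the parentals, only the s allele has switched, so s is the middle locus and the order is j – s – d.
Crossovers in the j–s interval produce the single-crossover classes d j s+ and d+ j+ s (154 + 135 = 289) plus the double crossovers (9).
RF(j–s) = (289 + 9) / 1500 = 298/1500 = 0.1987 → 19.9 map units.

19.9 map units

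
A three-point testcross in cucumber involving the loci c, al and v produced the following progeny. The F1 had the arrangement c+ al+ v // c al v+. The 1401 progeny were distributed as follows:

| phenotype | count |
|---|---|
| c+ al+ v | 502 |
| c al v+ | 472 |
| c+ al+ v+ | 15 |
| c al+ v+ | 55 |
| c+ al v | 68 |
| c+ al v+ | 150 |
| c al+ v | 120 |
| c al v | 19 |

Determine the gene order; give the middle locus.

v

The two rarest classes, c+ al+ v+ and c al v, are the double crossovers. Comparing them with the parentals, only the v allele has switched, so v is the middle locus and the order is al – v – c.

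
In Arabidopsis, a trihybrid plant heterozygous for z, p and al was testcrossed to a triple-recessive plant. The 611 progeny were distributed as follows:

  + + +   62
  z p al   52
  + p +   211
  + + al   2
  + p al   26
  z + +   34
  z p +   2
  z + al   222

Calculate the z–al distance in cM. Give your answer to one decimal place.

The two most frequent reciprocal classes, + p + and z + al, are the parental types, so the F1 was + p + / z + al.
The two rarest classes, z p + and + + al, are the double crossovers. Comparing them with the parentals, only the z allele has switched, so z is the middle locus and the order is al – z – p.
Crossovers in the al–z interval produce the single-crossover classes + p al and z + + (26 + 34 = 60) plus the double crossovers (4).
RF(al–z) = (60 + 4) / 611 = 64/611 = 0.1047 → 10.5 cM.

10.5 cM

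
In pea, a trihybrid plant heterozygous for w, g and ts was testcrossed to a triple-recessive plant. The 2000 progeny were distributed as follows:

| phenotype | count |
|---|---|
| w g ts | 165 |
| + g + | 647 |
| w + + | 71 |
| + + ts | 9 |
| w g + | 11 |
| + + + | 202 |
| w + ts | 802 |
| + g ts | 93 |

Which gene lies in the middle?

w

The two most frequent reciprocal classes, w + ts and + g +, are the parental types, so the F1 was w + ts / + g +.
The two rarest classes, + + ts and w g +, are the double crossovers. Comparing them with the parentals, only the w allele has switched, so w is the middle locus and the order is g – w – ts.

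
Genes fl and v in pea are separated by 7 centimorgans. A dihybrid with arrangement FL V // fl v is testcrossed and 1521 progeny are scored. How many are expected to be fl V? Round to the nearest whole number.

53

A map distance of 7 centimorgans corresponds to a recombination frequency of 0.070.
The F1 is FL V / fl v, so fl V is a recombinant gamete class with expected frequency r/2 = 0.070/2 = 0.0350.
Expected number = 0.0350 × 1521 = 53.24 ≈ 53.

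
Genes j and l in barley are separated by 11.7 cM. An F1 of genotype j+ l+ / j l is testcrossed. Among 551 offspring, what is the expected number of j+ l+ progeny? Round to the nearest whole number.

243

A map distance of 11.7 cM corresponds to a recombination frequency of 0.117.
The F1 is j+ l+ / j l, so j+ l+ is a parental gamete class with expected frequency (1 − r)/2 = 0.883/2 = 0.4415.
Expected number = 0.4415 × 551 = 243.27 ≈ 243.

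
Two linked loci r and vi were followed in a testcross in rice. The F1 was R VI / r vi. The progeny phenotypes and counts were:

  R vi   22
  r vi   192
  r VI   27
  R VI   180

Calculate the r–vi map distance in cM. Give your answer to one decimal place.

11.6 cM

The recombinant classes are R vi and r VI: 22 + 27 = 49.
Recombination frequency = 49/421 = 0.1164 ≈ 11.6%, i.e. 11.6 cM.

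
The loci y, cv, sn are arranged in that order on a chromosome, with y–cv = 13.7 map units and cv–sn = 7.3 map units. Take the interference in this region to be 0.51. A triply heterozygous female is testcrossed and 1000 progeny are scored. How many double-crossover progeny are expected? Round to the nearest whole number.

5

Map distances give recombination frequencies of 0.137 and 0.073 for the two intervals.
With interference 0.51 (so coincidence = 0.49), expected double-crossover frequency = 0.137 × 0.073 × 0.49 = 0.00490.
Expected number = 0.00490 × 1000 = 4.90 ≈ 5.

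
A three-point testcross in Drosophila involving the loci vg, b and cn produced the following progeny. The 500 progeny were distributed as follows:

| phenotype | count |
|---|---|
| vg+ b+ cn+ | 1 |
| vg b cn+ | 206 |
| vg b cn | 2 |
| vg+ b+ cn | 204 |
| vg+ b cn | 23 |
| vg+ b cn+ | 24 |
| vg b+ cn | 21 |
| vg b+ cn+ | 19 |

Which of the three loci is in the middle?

The two most frequent reciprocal classes, vg b cn+ and vg+ b+ cn, are the parental types, so the F1 was vg b cn+ / vg+ b+ cn.
The two rarest classes, vg b cn and vg+ b+ cn+, are the double crossovers. Comparing them with the parentals, only the cn allele has switched, so cn is the middle locus and the order is vg – cn – b.

cn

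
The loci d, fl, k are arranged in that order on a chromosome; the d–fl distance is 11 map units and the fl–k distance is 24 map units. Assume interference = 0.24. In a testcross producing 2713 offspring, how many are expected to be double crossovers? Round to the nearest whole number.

54

Map distances give recombination frequencies of 0.110 and 0.240 for the two intervals.
With interference 0.24 (so coincidence = 0.76), expected double-crossover frequency = 0.110 × 0.240 × 0.76 = 0.02006.
Expected number = 0.02006 × 2713 = 54.43 ≈ 54.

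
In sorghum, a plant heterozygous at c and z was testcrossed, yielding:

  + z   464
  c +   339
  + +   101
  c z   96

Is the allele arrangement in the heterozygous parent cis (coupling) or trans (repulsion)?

trans

The two most frequent classes are + z (464) and c + (339); these are the parental (non-recombinant) types.
So the F1 carried + z on one chromosome and c + on the other — the recessive alleles are on opposite chromosomes (trans / repulsion).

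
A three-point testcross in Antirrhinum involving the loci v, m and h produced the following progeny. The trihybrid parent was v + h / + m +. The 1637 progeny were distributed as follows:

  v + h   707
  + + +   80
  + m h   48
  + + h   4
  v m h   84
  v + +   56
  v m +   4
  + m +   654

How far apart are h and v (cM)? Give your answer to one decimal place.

6.8 cM

The two rarest classes, + + h and v m +, are the double crossovers. Comparing them with the parentals, only the v allele has switched, so v is the middle locus and the order is m – v – h.
Crossovers in the v–h interval produce the single-crossover classes v + + and + m h (56 + 48 = 104) plus the double crossovers (8).
RF(v–h) = (104 + 8) / 1637 = 112/1637 = 0.0684 → 6.8 cM.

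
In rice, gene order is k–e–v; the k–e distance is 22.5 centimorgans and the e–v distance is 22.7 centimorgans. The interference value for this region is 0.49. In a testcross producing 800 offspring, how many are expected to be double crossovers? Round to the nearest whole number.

Map distances give recombination frequencies of 0.225 and 0.227 for the two intervals.
With interference 0.49 (so coincidence = 0.51), expected double-crossover frequency = 0.225 × 0.227 × 0.51 = 0.02605.
Expected number = 0.02605 × 800 = 20.84 ≈ 21.

21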